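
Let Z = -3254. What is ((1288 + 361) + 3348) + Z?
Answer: 1743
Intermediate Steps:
((1288 + 361) + 3348) + Z = ((1288 + 361) + 3348) - 3254 = (1649 + 3348) - 3254 = 4997 - 3254 = 1743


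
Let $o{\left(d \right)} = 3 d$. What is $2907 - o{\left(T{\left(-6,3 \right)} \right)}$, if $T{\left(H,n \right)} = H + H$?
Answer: $2943$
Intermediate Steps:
$T{\left(H,n \right)} = 2 H$
$2907 - o{\left(T{\left(-6,3 \right)} \right)} = 2907 - 3 \cdot 2 \left(-6\right) = 2907 - 3 \left(-12\right) = 2907 - -36 = 2907 + 36 = 2943$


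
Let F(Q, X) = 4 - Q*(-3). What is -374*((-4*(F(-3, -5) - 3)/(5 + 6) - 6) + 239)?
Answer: -88230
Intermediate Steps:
F(Q, X) = 4 + 3*Q
-374*((-4*(F(-3, -5) - 3)/(5 + 6) - 6) + 239) = -374*((-4*((4 + 3*(-3)) - 3)/(5 + 6) - 6) + 239) = -374*((-4*((4 - 9) - 3)/11 - 6) + 239) = -374*((-4*(-5 - 3)/11 - 6) + 239) = -374*((-(-32)/11 - 6) + 239) = -374*((-4*(-8/11) - 6) + 239) = -374*((32/11 - 6) + 239) = -374*(-34/11 + 239) = -374*2595/11 = -88230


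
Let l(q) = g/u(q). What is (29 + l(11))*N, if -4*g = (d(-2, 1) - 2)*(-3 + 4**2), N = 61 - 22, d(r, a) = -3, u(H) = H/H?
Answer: 7059/4 ≈ 1764.8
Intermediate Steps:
u(H) = 1
N = 39
g = 65/4 (g = -(-3 - 2)*(-3 + 4**2)/4 = -(-5)*(-3 + 16)/4 = -(-5)*13/4 = -1/4*(-65) = 65/4 ≈ 16.250)
l(q) = 65/4 (l(q) = (65/4)/1 = (65/4)*1 = 65/4)
(29 + l(11))*N = (29 + 65/4)*39 = (181/4)*39 = 7059/4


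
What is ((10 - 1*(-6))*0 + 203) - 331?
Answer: -128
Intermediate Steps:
((10 - 1*(-6))*0 + 203) - 331 = ((10 + 6)*0 + 203) - 331 = (16*0 + 203) - 331 = (0 + 203) - 331 = 203 - 331 = -128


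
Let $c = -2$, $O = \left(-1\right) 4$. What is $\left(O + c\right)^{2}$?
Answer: $36$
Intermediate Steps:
$O = -4$
$\left(O + c\right)^{2} = \left(-4 - 2\right)^{2} = \left(-6\right)^{2} = 36$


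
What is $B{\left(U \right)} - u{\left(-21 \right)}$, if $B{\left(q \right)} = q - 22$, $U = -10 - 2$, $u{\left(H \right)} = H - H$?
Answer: $-34$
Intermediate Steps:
$u{\left(H \right)} = 0$
$U = -12$ ($U = -10 - 2 = -12$)
$B{\left(q \right)} = -22 + q$
$B{\left(U \right)} - u{\left(-21 \right)} = \left(-22 - 12\right) - 0 = -34 + 0 = -34$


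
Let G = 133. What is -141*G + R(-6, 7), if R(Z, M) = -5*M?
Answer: -18788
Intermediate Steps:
-141*G + R(-6, 7) = -141*133 - 5*7 = -18753 - 35 = -18788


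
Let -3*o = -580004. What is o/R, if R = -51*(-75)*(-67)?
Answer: -580004/768825 ≈ -0.75440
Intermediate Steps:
o = 580004/3 (o = -⅓*(-580004) = 580004/3 ≈ 1.9333e+5)
R = -256275 (R = 3825*(-67) = -256275)
o/R = (580004/3)/(-256275) = (580004/3)*(-1/256275) = -580004/768825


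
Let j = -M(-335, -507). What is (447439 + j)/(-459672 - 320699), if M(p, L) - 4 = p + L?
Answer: -448277/780371 ≈ -0.57444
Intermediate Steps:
M(p, L) = 4 + L + p (M(p, L) = 4 + (p + L) = 4 + (L + p) = 4 + L + p)
j = 838 (j = -(4 - 507 - 335) = -1*(-838) = 838)
(447439 + j)/(-459672 - 320699) = (447439 + 838)/(-459672 - 320699) = 448277/(-780371) = 448277*(-1/780371) = -448277/780371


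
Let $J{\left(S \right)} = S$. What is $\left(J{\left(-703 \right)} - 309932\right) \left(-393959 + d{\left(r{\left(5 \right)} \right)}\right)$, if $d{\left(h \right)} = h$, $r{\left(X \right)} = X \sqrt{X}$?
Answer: $122377453965 - 1553175 \sqrt{5} \approx 1.2237 \cdot 10^{11}$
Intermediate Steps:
$r{\left(X \right)} = X^{\frac{3}{2}}$
$\left(J{\left(-703 \right)} - 309932\right) \left(-393959 + d{\left(r{\left(5 \right)} \right)}\right) = \left(-703 - 309932\right) \left(-393959 + 5^{\frac{3}{2}}\right) = - 310635 \left(-393959 + 5 \sqrt{5}\right) = 122377453965 - 1553175 \sqrt{5}$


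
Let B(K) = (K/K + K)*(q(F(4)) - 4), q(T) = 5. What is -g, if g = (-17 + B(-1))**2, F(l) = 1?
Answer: -289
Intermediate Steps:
B(K) = 1 + K (B(K) = (K/K + K)*(5 - 4) = (1 + K)*1 = 1 + K)
g = 289 (g = (-17 + (1 - 1))**2 = (-17 + 0)**2 = (-17)**2 = 289)
-g = -1*289 = -289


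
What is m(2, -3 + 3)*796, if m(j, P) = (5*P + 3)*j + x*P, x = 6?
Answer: 4776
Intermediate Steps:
m(j, P) = 6*P + j*(3 + 5*P) (m(j, P) = (5*P + 3)*j + 6*P = (3 + 5*P)*j + 6*P = j*(3 + 5*P) + 6*P = 6*P + j*(3 + 5*P))
m(2, -3 + 3)*796 = (3*2 + 6*(-3 + 3) + 5*(-3 + 3)*2)*796 = (6 + 6*0 + 5*0*2)*796 = (6 + 0 + 0)*796 = 6*796 = 4776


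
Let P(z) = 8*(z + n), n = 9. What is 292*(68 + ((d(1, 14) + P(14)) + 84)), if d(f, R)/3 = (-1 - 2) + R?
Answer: 107748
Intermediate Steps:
d(f, R) = -9 + 3*R (d(f, R) = 3*((-1 - 2) + R) = 3*(-3 + R) = -9 + 3*R)
P(z) = 72 + 8*z (P(z) = 8*(z + 9) = 8*(9 + z) = 72 + 8*z)
292*(68 + ((d(1, 14) + P(14)) + 84)) = 292*(68 + (((-9 + 3*14) + (72 + 8*14)) + 84)) = 292*(68 + (((-9 + 42) + (72 + 112)) + 84)) = 292*(68 + ((33 + 184) + 84)) = 292*(68 + (217 + 84)) = 292*(68 + 301) = 292*369 = 107748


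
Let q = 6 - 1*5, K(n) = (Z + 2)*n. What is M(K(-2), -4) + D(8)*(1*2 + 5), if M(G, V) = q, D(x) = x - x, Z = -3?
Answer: 1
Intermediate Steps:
D(x) = 0
K(n) = -n (K(n) = (-3 + 2)*n = -n)
q = 1 (q = 6 - 5 = 1)
M(G, V) = 1
M(K(-2), -4) + D(8)*(1*2 + 5) = 1 + 0*(1*2 + 5) = 1 + 0*(2 + 5) = 1 + 0*7 = 1 + 0 = 1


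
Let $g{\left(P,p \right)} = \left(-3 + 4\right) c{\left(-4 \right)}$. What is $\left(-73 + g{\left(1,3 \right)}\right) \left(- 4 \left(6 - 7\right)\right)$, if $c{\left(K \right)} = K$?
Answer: $-308$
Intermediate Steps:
$g{\left(P,p \right)} = -4$ ($g{\left(P,p \right)} = \left(-3 + 4\right) \left(-4\right) = 1 \left(-4\right) = -4$)
$\left(-73 + g{\left(1,3 \right)}\right) \left(- 4 \left(6 - 7\right)\right) = \left(-73 - 4\right) \left(- 4 \left(6 - 7\right)\right) = - 77 \left(- 4 \left(6 - 7\right)\right) = - 77 \left(\left(-4\right) \left(-1\right)\right) = \left(-77\right) 4 = -308$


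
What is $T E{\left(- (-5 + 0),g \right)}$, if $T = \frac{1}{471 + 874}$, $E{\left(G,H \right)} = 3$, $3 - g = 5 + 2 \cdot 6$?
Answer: $\frac{3}{1345} \approx 0.0022305$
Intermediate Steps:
$g = -14$ ($g = 3 - \left(5 + 2 \cdot 6\right) = 3 - \left(5 + 12\right) = 3 - 17 = -14$)
$T = \frac{1}{1345} \approx 0.00074349$
$T E{\left(- (-5 + 0),g \right)} = \frac{1}{1345} \cdot 3 = \frac{3}{1345}$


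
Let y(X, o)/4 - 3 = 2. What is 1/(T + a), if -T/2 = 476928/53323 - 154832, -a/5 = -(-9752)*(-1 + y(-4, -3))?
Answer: -53323/32889300504 ≈ -1.6213e-6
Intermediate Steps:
y(X, o) = 20 (y(X, o) = 12 + 4*2 = 12 + 8 = 20)
a = -926440 (a = -(-12190)*(-4*(-1 + 20)) = -(-12190)*(-4*19) = -(-12190)*(-76) = -5*185288 = -926440)
T = 16511259616/53323 (T = -2*(476928/53323 - 154832) = -2*(-8255629808/53323) = 16511259616/53323 ≈ 3.0965e+5)
1/(T + a) = 1/(16511259616/53323 - 926440) = 1/(-32889300504/53323) = -53323/32889300504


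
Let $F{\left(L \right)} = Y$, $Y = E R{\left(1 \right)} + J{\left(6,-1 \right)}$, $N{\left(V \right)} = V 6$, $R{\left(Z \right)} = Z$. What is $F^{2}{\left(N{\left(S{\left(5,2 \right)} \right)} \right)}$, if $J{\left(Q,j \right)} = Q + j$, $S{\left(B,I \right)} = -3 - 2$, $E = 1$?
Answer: $36$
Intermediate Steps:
$S{\left(B,I \right)} = -5$
$N{\left(V \right)} = 6 V$
$Y = 6$ ($Y = 1 \cdot 1 + \left(6 - 1\right) = 1 + 5 = 6$)
$F{\left(L \right)} = 6$
$F^{2}{\left(N{\left(S{\left(5,2 \right)} \right)} \right)} = 6^{2} = 36$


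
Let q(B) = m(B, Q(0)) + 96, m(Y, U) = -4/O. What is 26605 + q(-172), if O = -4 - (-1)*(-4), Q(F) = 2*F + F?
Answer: 53403/2 ≈ 26702.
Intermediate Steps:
Q(F) = 3*F
O = -8 (O = -4 - 1*4 = -4 - 4 = -8)
m(Y, U) = ½ (m(Y, U) = -4/(-8) = -4*(-⅛) = ½)
q(B) = 193/2 (q(B) = ½ + 96 = 193/2)
26605 + q(-172) = 26605 + 193/2 = 53403/2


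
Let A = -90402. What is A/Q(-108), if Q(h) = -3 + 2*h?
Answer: 30134/73 ≈ 412.79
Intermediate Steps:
A/Q(-108) = -90402/(-3 + 2*(-108)) = -90402/(-3 - 216) = -90402/(-219) = -90402*(-1/219) = 30134/73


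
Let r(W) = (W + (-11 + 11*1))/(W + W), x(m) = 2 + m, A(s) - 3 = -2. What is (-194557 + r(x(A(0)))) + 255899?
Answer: 122685/2 ≈ 61343.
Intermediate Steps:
A(s) = 1 (A(s) = 3 - 2 = 1)
r(W) = ½ (r(W) = (W + (-11 + 11))/((2*W)) = (W + 0)*(1/(2*W)) = W*(1/(2*W)) = ½)
(-194557 + r(x(A(0)))) + 255899 = (-194557 + ½) + 255899 = -389113/2 + 255899 = 122685/2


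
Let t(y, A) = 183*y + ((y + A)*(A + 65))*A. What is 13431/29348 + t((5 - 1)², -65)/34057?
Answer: 49395501/90864076 ≈ 0.54362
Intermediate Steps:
t(y, A) = 183*y + A*(65 + A)*(A + y) (t(y, A) = 183*y + ((A + y)*(65 + A))*A = 183*y + ((65 + A)*(A + y))*A = 183*y + A*(65 + A)*(A + y))
13431/29348 + t((5 - 1)², -65)/34057 = 13431/29348 + ((-65)³ + 65*(-65)² + 183*(5 - 1)² + (5 - 1)²*(-65)² + 65*(-65)*(5 - 1)²)/34057 = 13431*(1/29348) + (-274625 + 65*4225 + 183*4² + 4²*4225 + 65*(-65)*4²)*(1/34057) = 1221/2668 + (-274625 + 274625 + 183*16 + 16*4225 + 65*(-65)*16)*(1/34057) = 1221/2668 + (-274625 + 274625 + 2928 + 67600 - 67600)*(1/34057) = 1221/2668 + 2928*(1/34057) = 1221/2668 + 2928/34057 = 49395501/90864076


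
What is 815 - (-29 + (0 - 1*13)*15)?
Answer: 1039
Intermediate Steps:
815 - (-29 + (0 - 1*13)*15) = 815 - (-29 + (0 - 13)*15) = 815 - (-29 - 13*15) = 815 - (-29 - 195) = 815 - 1*(-224) = 815 + 224 = 1039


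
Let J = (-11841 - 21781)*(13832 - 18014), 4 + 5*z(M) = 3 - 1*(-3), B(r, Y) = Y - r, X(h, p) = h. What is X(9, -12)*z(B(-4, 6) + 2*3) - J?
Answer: -703036002/5 ≈ -1.4061e+8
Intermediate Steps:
z(M) = ⅖ (z(M) = -⅘ + (3 - 1*(-3))/5 = -⅘ + (3 + 3)/5 = -⅘ + (⅕)*6 = -⅘ + 6/5 = ⅖)
J = 140607204 (J = -33622*(-4182) = 140607204)
X(9, -12)*z(B(-4, 6) + 2*3) - J = 9*(⅖) - 1*140607204 = 18/5 - 140607204 = -703036002/5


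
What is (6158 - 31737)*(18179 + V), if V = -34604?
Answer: 420135075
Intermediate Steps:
(6158 - 31737)*(18179 + V) = (6158 - 31737)*(18179 - 34604) = -25579*(-16425) = 420135075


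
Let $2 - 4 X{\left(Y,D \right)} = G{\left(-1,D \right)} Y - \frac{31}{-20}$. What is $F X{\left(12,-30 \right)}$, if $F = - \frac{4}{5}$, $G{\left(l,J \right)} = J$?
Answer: $- \frac{7209}{100} \approx -72.09$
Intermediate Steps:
$X{\left(Y,D \right)} = \frac{9}{80} - \frac{D Y}{4}$ ($X{\left(Y,D \right)} = \frac{1}{2} - \frac{D Y - \frac{31}{-20}}{4} = \frac{1}{2} - \frac{D Y - - \frac{31}{20}}{4} = \frac{1}{2} - \frac{D Y + \frac{31}{20}}{4} = \frac{1}{2} - \frac{\frac{31}{20} + D Y}{4} = \frac{1}{2} - \left(\frac{31}{80} + \frac{D Y}{4}\right) = \frac{9}{80} - \frac{D Y}{4}$)
$F = - \frac{4}{5}$ ($F = \left(-4\right) \frac{1}{5} = - \frac{4}{5} \approx -0.8$)
$F X{\left(12,-30 \right)} = - \frac{4 \left(\frac{9}{80} - \left(- \frac{15}{2}\right) 12\right)}{5} = - \frac{4 \left(\frac{9}{80} + 90\right)}{5} = \left(- \frac{4}{5}\right) \frac{7209}{80} = - \frac{7209}{100}$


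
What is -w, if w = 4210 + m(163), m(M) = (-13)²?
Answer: -4379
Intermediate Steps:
m(M) = 169
w = 4379 (w = 4210 + 169 = 4379)
-w = -1*4379 = -4379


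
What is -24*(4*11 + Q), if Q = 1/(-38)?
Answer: -20052/19 ≈ -1055.4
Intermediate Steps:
Q = -1/38 ≈ -0.026316
-24*(4*11 + Q) = -24*(4*11 - 1/38) = -24*(44 - 1/38) = -24*1671/38 = -20052/19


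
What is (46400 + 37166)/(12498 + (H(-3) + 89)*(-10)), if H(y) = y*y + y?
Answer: 41783/5774 ≈ 7.2364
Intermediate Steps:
H(y) = y + y² (H(y) = y² + y = y + y²)
(46400 + 37166)/(12498 + (H(-3) + 89)*(-10)) = (46400 + 37166)/(12498 + (-3*(1 - 3) + 89)*(-10)) = 83566/(12498 + (-3*(-2) + 89)*(-10)) = 83566/(12498 + (6 + 89)*(-10)) = 83566/(12498 + 95*(-10)) = 83566/(12498 - 950) = 83566/11548 = 83566*(1/11548) = 41783/5774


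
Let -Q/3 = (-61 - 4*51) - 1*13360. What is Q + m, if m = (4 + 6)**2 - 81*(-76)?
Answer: 47131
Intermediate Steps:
m = 6256 (m = 10**2 + 6156 = 100 + 6156 = 6256)
Q = 40875 (Q = -3*((-61 - 4*51) - 1*13360) = -3*((-61 - 204) - 13360) = -3*(-265 - 13360) = -3*(-13625) = 40875)
Q + m = 40875 + 6256 = 47131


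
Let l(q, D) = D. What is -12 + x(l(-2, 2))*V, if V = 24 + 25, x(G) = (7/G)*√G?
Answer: -12 + 343*√2/2 ≈ 230.54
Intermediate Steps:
x(G) = 7/√G
V = 49
-12 + x(l(-2, 2))*V = -12 + (7/√2)*49 = -12 + (7*(√2/2))*49 = -12 + (7*√2/2)*49 = -12 + 343*√2/2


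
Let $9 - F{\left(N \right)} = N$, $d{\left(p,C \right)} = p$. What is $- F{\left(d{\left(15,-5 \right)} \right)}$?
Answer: $6$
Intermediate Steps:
$F{\left(N \right)} = 9 - N$
$- F{\left(d{\left(15,-5 \right)} \right)} = - (9 - 15) = \left(-1\right) \left(-6\right) = 6$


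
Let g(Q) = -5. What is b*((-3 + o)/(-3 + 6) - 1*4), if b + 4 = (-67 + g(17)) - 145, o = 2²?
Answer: 2431/3 ≈ 810.33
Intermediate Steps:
o = 4
b = -221 (b = -4 + ((-67 - 5) - 145) = -4 + (-72 - 145) = -4 - 217 = -221)
b*((-3 + o)/(-3 + 6) - 1*4) = -221*((-3 + 4)/(-3 + 6) - 1*4) = -221*(1/3 - 4) = -221*(1*(⅓) - 4) = -221*(⅓ - 4) = -221*(-11/3) = 2431/3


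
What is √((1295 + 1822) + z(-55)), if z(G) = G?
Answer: √3062 ≈ 55.335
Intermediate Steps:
√((1295 + 1822) + z(-55)) = √((1295 + 1822) - 55) = √(3117 - 55) = √3062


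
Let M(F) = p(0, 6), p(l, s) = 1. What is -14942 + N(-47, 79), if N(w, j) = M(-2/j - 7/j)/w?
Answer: -702275/47 ≈ -14942.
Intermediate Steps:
M(F) = 1
N(w, j) = 1/w
-14942 + N(-47, 79) = -14942 + 1/(-47) = -14942 - 1/47 = -702275/47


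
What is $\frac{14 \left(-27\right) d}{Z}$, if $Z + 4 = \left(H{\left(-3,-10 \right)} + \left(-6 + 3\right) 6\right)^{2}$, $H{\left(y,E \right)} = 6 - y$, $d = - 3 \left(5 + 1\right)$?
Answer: $\frac{972}{11} \approx 88.364$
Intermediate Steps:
$d = -18$ ($d = \left(-3\right) 6 = -18$)
$Z = 77$ ($Z = -4 + \left(\left(6 - -3\right) + \left(-6 + 3\right) 6\right)^{2} = -4 + \left(\left(6 + 3\right) - 18\right)^{2} = -4 + \left(9 - 18\right)^{2} = -4 + \left(-9\right)^{2} = -4 + 81 = 77$)
$\frac{14 \left(-27\right) d}{Z} = \frac{14 \left(-27\right) \left(-18\right)}{77} = \left(-378\right) \left(-18\right) \frac{1}{77} = 6804 \cdot \frac{1}{77} = \frac{972}{11}$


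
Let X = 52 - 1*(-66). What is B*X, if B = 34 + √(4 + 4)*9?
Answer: 4012 + 2124*√2 ≈ 7015.8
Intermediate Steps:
X = 118 (X = 52 + 66 = 118)
B = 34 + 18*√2 (B = 34 + √8*9 = 34 + (2*√2)*9 = 34 + 18*√2 ≈ 59.456)
B*X = (34 + 18*√2)*118 = 4012 + 2124*√2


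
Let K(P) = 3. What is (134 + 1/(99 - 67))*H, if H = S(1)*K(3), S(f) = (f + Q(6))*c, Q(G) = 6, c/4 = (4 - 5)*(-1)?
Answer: 90069/8 ≈ 11259.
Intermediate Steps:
c = 4 (c = 4*((4 - 5)*(-1)) = 4*(-1*(-1)) = 4*1 = 4)
S(f) = 24 + 4*f (S(f) = (f + 6)*4 = (6 + f)*4 = 24 + 4*f)
H = 84 (H = (24 + 4*1)*3 = (24 + 4)*3 = 28*3 = 84)
(134 + 1/(99 - 67))*H = (134 + 1/(99 - 67))*84 = (134 + 1/32)*84 = (4289/32)*84 = 90069/8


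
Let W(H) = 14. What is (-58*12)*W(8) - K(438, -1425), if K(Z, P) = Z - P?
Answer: -11607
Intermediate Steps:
(-58*12)*W(8) - K(438, -1425) = -58*12*14 - (438 - 1*(-1425)) = -696*14 - (438 + 1425) = -9744 - 1*1863 = -9744 - 1863 = -11607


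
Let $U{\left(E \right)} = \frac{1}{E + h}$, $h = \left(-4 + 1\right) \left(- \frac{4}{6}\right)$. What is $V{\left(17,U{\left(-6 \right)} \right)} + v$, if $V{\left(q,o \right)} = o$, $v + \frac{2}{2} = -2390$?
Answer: $- \frac{9565}{4} \approx -2391.3$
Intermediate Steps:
$v = -2391$ ($v = -1 - 2390 = -2391$)
$h = 2$ ($h = - 3 \left(\left(-4\right) \frac{1}{6}\right) = \left(-3\right) \left(- \frac{2}{3}\right) = 2$)
$U{\left(E \right)} = \frac{1}{2 + E}$ ($U{\left(E \right)} = \frac{1}{E + 2} = \frac{1}{2 + E}$)
$V{\left(17,U{\left(-6 \right)} \right)} + v = \frac{1}{2 - 6} - 2391 = \frac{1}{-4} - 2391 = - \frac{1}{4} - 2391 = - \frac{9565}{4}$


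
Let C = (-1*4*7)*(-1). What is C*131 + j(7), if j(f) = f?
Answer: 3675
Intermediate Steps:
C = 28 (C = -4*7*(-1) = -28*(-1) = 28)
C*131 + j(7) = 28*131 + 7 = 3668 + 7 = 3675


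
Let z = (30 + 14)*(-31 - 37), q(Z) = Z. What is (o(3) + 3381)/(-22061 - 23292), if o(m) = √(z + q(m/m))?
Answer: -483/6479 - I*√2991/45353 ≈ -0.074548 - 0.0012059*I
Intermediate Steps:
z = -2992 (z = 44*(-68) = -2992)
o(m) = I*√2991 (o(m) = √(-2992 + m/m) = √(-2992 + 1) = √(-2991) = I*√2991)
(o(3) + 3381)/(-22061 - 23292) = (I*√2991 + 3381)/(-22061 - 23292) = (3381 + I*√2991)/(-45353) = (3381 + I*√2991)*(-1/45353) = -483/6479 - I*√2991/45353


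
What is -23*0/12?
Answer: 0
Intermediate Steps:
-23*0/12 = 0*(1/12) = 0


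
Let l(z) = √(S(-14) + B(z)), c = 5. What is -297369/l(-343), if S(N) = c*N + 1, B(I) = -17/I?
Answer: 2081583*I*√6622/4730 ≈ 35812.0*I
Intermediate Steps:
S(N) = 1 + 5*N (S(N) = 5*N + 1 = 1 + 5*N)
l(z) = √(-69 - 17/z) (l(z) = √((1 + 5*(-14)) - 17/z) = √((1 - 70) - 17/z) = √(-69 - 17/z))
-297369/l(-343) = -297369/√(-69 - 17/(-343)) = -297369/√(-69 - 17*(-1/343)) = -297369/√(-69 + 17/343) = -297369*(-7*I*√6622/4730) = -(-2081583)*I*√6622/4730 = 2081583*I*√6622/4730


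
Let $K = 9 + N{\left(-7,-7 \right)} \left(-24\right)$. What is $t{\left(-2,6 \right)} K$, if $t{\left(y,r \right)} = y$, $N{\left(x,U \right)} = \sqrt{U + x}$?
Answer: $-18 + 48 i \sqrt{14} \approx -18.0 + 179.6 i$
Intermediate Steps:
$K = 9 - 24 i \sqrt{14}$ ($K = 9 + \sqrt{-7 - 7} \left(-24\right) = 9 + \sqrt{-14} \left(-24\right) = 9 + i \sqrt{14} \left(-24\right) = 9 - 24 i \sqrt{14} \approx 9.0 - 89.8 i$)
$t{\left(-2,6 \right)} K = - 2 \left(9 - 24 i \sqrt{14}\right) = -18 + 48 i \sqrt{14}$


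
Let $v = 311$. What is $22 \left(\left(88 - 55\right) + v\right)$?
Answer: $7568$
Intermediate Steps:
$22 \left(\left(88 - 55\right) + v\right) = 22 \left(\left(88 - 55\right) + 311\right) = 22 \left(33 + 311\right) = 22 \cdot 344 = 7568$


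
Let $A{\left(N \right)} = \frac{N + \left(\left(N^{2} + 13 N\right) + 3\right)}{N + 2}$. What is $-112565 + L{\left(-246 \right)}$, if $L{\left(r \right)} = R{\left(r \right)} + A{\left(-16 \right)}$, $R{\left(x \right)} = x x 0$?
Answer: $- \frac{225135}{2} \approx -1.1257 \cdot 10^{5}$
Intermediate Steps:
$R{\left(x \right)} = 0$ ($R{\left(x \right)} = x^{2} \cdot 0 = 0$)
$A{\left(N \right)} = \frac{3 + N^{2} + 14 N}{2 + N}$ ($A{\left(N \right)} = \frac{N + \left(3 + N^{2} + 13 N\right)}{2 + N} = \frac{3 + N^{2} + 14 N}{2 + N}$)
$L{\left(r \right)} = - \frac{5}{2}$ ($L{\left(r \right)} = 0 + \frac{3 + \left(-16\right)^{2} + 14 \left(-16\right)}{2 - 16} = 0 + \frac{3 + 256 - 224}{-14} = 0 - \frac{5}{2} = - \frac{5}{2}$)
$-112565 + L{\left(-246 \right)} = -112565 - \frac{5}{2} = - \frac{225135}{2}$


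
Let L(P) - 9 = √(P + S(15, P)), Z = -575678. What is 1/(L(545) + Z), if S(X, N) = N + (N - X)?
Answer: -575669/331394795941 - 18*√5/331394795941 ≈ -1.7372e-6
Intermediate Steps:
S(X, N) = -X + 2*N
L(P) = 9 + √(-15 + 3*P) (L(P) = 9 + √(P + (-1*15 + 2*P)) = 9 + √(P + (-15 + 2*P)) = 9 + √(-15 + 3*P))
1/(L(545) + Z) = 1/((9 + √(-15 + 3*545)) - 575678) = 1/((9 + √(-15 + 1635)) - 575678) = 1/((9 + √1620) - 575678) = 1/((9 + 18*√5) - 575678) = 1/(-575669 + 18*√5)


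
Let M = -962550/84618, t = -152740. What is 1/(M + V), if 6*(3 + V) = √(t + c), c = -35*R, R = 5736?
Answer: -45383454/31652946637 - 36832335*I*√3535/221570626459 ≈ -0.0014338 - 0.0098835*I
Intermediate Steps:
c = -200760 (c = -35*5736 = -200760)
M = -17825/1567 (M = -962550*1/84618 = -17825/1567 ≈ -11.375)
V = -3 + 5*I*√3535/3 (V = -3 + √(-152740 - 200760)/6 = -3 + √(-353500)/6 = -3 + (10*I*√3535)/6 = -3 + 5*I*√3535/3 ≈ -3.0 + 99.093*I)
1/(M + V) = 1/(-17825/1567 + (-3 + 5*I*√3535/3)) = 1/(-22526/1567 + 5*I*√3535/3)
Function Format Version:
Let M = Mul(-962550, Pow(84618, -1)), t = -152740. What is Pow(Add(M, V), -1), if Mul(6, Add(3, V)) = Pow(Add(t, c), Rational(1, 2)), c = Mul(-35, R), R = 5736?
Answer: Add(Rational(-45383454, 31652946637), Mul(Rational(-36832335, 221570626459), I, Pow(3535, Rational(1, 2)))) ≈ Add(-0.0014338, Mul(-0.0098835, I))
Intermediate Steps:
c = -200760 (c = Mul(-35, 5736) = -200760)
M = Rational(-17825, 1567) (M = Mul(-962550, Rational(1, 84618)) = Rational(-17825, 1567) ≈ -11.375)
V = Add(-3, Mul(Rational(5, 3), I, Pow(3535, Rational(1, 2)))) (V = Add(-3, Mul(Rational(1, 6), Pow(Add(-152740, -200760), Rational(1, 2)))) = Add(-3, Mul(Rational(1, 6), Pow(-353500, Rational(1, 2)))) = Add(-3, Mul(Rational(1, 6), Mul(10, I, Pow(3535, Rational(1, 2))))) = Add(-3, Mul(Rational(5, 3), I, Pow(3535, Rational(1, 2)))) ≈ Add(-3.0000, Mul(99.093, I)))
Pow(Add(M, V), -1) = Pow(Add(Rational(-17825, 1567), Add(-3, Mul(Rational(5, 3), I, Pow(3535, Rational(1, 2))))), -1) = Pow(Add(Rational(-22526, 1567), Mul(Rational(5, 3), I, Pow(3535, Rational(1, 2)))), -1)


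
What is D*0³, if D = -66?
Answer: 0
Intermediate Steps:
D*0³ = -66*0³ = -66*0 = 0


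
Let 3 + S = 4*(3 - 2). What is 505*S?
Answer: 505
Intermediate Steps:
S = 1 (S = -3 + 4*(3 - 2) = -3 + 4*1 = -3 + 4 = 1)
505*S = 505*1 = 505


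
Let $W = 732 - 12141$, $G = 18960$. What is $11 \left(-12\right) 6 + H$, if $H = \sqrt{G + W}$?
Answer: $-792 + 3 \sqrt{839} \approx -705.1$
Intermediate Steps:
$W = -11409$
$H = 3 \sqrt{839}$ ($H = \sqrt{18960 - 11409} = \sqrt{7551} = 3 \sqrt{839} \approx 86.896$)
$11 \left(-12\right) 6 + H = 11 \left(-12\right) 6 + 3 \sqrt{839} = \left(-132\right) 6 + 3 \sqrt{839} = -792 + 3 \sqrt{839}$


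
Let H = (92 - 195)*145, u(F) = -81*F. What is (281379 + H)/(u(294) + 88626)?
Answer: 66611/16203 ≈ 4.1110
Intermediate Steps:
H = -14935 (H = -103*145 = -14935)
(281379 + H)/(u(294) + 88626) = (281379 - 14935)/(-81*294 + 88626) = 266444/(-23814 + 88626) = 266444/64812 = 266444*(1/64812) = 66611/16203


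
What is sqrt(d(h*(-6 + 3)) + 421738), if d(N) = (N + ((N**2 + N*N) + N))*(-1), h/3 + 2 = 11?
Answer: sqrt(408778) ≈ 639.36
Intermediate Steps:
h = 27 (h = -6 + 3*11 = -6 + 33 = 27)
d(N) = -2*N - 2*N**2 (d(N) = (N + ((N**2 + N**2) + N))*(-1) = (N + (2*N**2 + N))*(-1) = (N + (N + 2*N**2))*(-1) = (2*N + 2*N**2)*(-1) = -2*N - 2*N**2)
sqrt(d(h*(-6 + 3)) + 421738) = sqrt(-2*27*(-6 + 3)*(1 + 27*(-6 + 3)) + 421738) = sqrt(-2*27*(-3)*(1 + 27*(-3)) + 421738) = sqrt(-2*(-81)*(1 - 81) + 421738) = sqrt(-2*(-81)*(-80) + 421738) = sqrt(-12960 + 421738) = sqrt(408778)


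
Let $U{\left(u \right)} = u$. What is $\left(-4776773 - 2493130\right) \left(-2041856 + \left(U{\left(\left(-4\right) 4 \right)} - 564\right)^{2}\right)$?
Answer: $12398499690768$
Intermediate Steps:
$\left(-4776773 - 2493130\right) \left(-2041856 + \left(U{\left(\left(-4\right) 4 \right)} - 564\right)^{2}\right) = \left(-4776773 - 2493130\right) \left(-2041856 + \left(\left(-4\right) 4 - 564\right)^{2}\right) = - 7269903 \left(-2041856 + \left(-16 - 564\right)^{2}\right) = - 7269903 \left(-2041856 + \left(-580\right)^{2}\right) = - 7269903 \left(-2041856 + 336400\right) = \left(-7269903\right) \left(-1705456\right) = 12398499690768$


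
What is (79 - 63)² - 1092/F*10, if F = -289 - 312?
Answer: 164776/601 ≈ 274.17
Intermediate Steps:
F = -601
(79 - 63)² - 1092/F*10 = (79 - 63)² - 1092/(-601)*10 = 16² - 1092*(-1/601)*10 = 256 - (-1092)*10/601 = 256 - 1*(-10920/601) = 256 + 10920/601 = 164776/601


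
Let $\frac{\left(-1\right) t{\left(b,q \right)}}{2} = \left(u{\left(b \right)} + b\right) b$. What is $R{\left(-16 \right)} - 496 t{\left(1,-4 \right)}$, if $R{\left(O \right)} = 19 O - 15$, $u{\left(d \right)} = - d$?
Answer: $-319$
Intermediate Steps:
$t{\left(b,q \right)} = 0$ ($t{\left(b,q \right)} = - 2 \left(- b + b\right) b = - 2 \cdot 0 b = \left(-2\right) 0 = 0$)
$R{\left(O \right)} = -15 + 19 O$
$R{\left(-16 \right)} - 496 t{\left(1,-4 \right)} = \left(-15 + 19 \left(-16\right)\right) - 0 = \left(-15 - 304\right) + 0 = -319 + 0 = -319$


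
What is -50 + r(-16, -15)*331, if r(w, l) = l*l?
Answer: 74425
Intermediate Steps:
r(w, l) = l²
-50 + r(-16, -15)*331 = -50 + (-15)²*331 = -50 + 225*331 = -50 + 74475 = 74425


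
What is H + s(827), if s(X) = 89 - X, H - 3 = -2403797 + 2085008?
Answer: -319524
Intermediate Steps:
H = -318786 (H = 3 + (-2403797 + 2085008) = 3 - 318789 = -318786)
H + s(827) = -318786 + (89 - 1*827) = -318786 + (89 - 827) = -318786 - 738 = -319524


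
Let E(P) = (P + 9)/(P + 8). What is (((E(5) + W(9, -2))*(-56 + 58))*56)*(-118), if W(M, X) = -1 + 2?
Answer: -356832/13 ≈ -27449.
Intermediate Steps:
W(M, X) = 1
E(P) = (9 + P)/(8 + P)
(((E(5) + W(9, -2))*(-56 + 58))*56)*(-118) = ((((9 + 5)/(8 + 5) + 1)*(-56 + 58))*56)*(-118) = (((14/13 + 1)*2)*56)*(-118) = (((27/13)*2)*56)*(-118) = ((54/13)*56)*(-118) = (3024/13)*(-118) = -356832/13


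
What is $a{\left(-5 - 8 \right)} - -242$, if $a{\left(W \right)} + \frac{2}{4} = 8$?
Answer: $\frac{499}{2} \approx 249.5$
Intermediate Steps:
$a{\left(W \right)} = \frac{15}{2}$ ($a{\left(W \right)} = - \frac{1}{2} + 8 = \frac{15}{2}$)
$a{\left(-5 - 8 \right)} - -242 = \frac{15}{2} - -242 = \frac{15}{2} + 242 = \frac{499}{2}$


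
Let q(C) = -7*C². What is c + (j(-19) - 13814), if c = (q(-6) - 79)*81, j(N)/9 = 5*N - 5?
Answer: -41525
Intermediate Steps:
j(N) = -45 + 45*N (j(N) = 9*(5*N - 5) = 9*(-5 + 5*N) = -45 + 45*N)
c = -26811 (c = (-7*(-6)² - 79)*81 = (-7*36 - 79)*81 = (-252 - 79)*81 = -331*81 = -26811)
c + (j(-19) - 13814) = -26811 + ((-45 + 45*(-19)) - 13814) = -26811 + ((-45 - 855) - 13814) = -26811 + (-900 - 13814) = -26811 - 14714 = -41525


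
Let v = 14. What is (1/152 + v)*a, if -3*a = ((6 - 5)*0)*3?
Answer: 0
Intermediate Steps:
a = 0 (a = -(6 - 5)*0*3/3 = -1*0*3/3 = -0*3 = -⅓*0 = 0)
(1/152 + v)*a = (1/152 + 14)*0 = (2129/152)*0 = 0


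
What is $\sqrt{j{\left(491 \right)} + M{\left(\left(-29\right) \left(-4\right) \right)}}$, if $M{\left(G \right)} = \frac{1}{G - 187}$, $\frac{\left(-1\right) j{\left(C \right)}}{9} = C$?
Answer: $\frac{25 i \sqrt{35642}}{71} \approx 66.476 i$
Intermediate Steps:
$j{\left(C \right)} = - 9 C$
$M{\left(G \right)} = \frac{1}{-187 + G}$
$\sqrt{j{\left(491 \right)} + M{\left(\left(-29\right) \left(-4\right) \right)}} = \sqrt{\left(-9\right) 491 + \frac{1}{-187 - -116}} = \sqrt{-4419 + \frac{1}{-187 + 116}} = \sqrt{-4419 + \frac{1}{-71}} = \sqrt{-4419 - \frac{1}{71}} = \sqrt{- \frac{313750}{71}} = \frac{25 i \sqrt{35642}}{71}$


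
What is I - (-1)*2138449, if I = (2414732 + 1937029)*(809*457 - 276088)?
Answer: 407435762074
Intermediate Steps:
I = 407433623625 (I = 4351761*(369713 - 276088) = 4351761*93625 = 407433623625)
I - (-1)*2138449 = 407433623625 - (-1)*2138449 = 407433623625 - 1*(-2138449) = 407433623625 + 2138449 = 407435762074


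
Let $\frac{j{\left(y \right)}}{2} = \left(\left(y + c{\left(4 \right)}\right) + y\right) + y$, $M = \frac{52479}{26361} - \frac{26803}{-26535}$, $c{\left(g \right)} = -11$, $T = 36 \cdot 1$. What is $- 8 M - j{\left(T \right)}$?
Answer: $- \frac{584266534}{2680035} \approx -218.01$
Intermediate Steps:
$T = 36$
$M = \frac{8042468}{2680035}$ ($M = 52479 \cdot \frac{1}{26361} - - \frac{26803}{26535} = \frac{5831}{2929} + \frac{26803}{26535} = \frac{8042468}{2680035} \approx 3.0009$)
$j{\left(y \right)} = -22 + 6 y$ ($j{\left(y \right)} = 2 \left(\left(\left(y - 11\right) + y\right) + y\right) = 2 \left(\left(\left(-11 + y\right) + y\right) + y\right) = 2 \left(\left(-11 + 2 y\right) + y\right) = 2 \left(-11 + 3 y\right) = -22 + 6 y$)
$- 8 M - j{\left(T \right)} = \left(-8\right) \frac{8042468}{2680035} - \left(-22 + 6 \cdot 36\right) = - \frac{64339744}{2680035} - \left(-22 + 216\right) = - \frac{64339744}{2680035} - 194 = - \frac{584266534}{2680035}$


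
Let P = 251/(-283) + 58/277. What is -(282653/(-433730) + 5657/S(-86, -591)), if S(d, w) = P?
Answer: 192356001877299/23036701490 ≈ 8350.0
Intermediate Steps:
P = -53113/78391 (P = 251*(-1/283) + 58*(1/277) = -251/283 + 58/277 = -53113/78391 ≈ -0.67754)
S(d, w) = -53113/78391
-(282653/(-433730) + 5657/S(-86, -591)) = -(282653/(-433730) + 5657/(-53113/78391)) = -(282653*(-1/433730) + 5657*(-78391/53113)) = -(-282653/433730 - 443457887/53113) = -1*(-192356001877299/23036701490) = 192356001877299/23036701490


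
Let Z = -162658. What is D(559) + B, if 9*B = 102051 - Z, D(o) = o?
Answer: 269740/9 ≈ 29971.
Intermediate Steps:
B = 264709/9 (B = (102051 - 1*(-162658))/9 = (102051 + 162658)/9 = (⅑)*264709 = 264709/9 ≈ 29412.)
D(559) + B = 559 + 264709/9 = 269740/9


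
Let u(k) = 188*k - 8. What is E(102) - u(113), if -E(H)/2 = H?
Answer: -21440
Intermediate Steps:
E(H) = -2*H
u(k) = -8 + 188*k
E(102) - u(113) = -2*102 - (-8 + 188*113) = -204 - (-8 + 21244) = -204 - 1*21236 = -204 - 21236 = -21440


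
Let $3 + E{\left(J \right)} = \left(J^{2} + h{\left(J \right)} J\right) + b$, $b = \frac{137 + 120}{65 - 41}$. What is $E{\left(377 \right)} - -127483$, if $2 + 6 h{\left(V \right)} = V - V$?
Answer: $\frac{6467857}{24} \approx 2.6949 \cdot 10^{5}$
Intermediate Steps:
$h{\left(V \right)} = - \frac{1}{3}$ ($h{\left(V \right)} = - \frac{1}{3} + \frac{V - V}{6} = - \frac{1}{3} + \frac{1}{6} \cdot 0 = - \frac{1}{3} + 0 = - \frac{1}{3}$)
$b = \frac{257}{24} \approx 10.708$
$E{\left(J \right)} = \frac{185}{24} + J^{2} - \frac{J}{3}$ ($E{\left(J \right)} = -3 + \left(\left(J^{2} - \frac{J}{3}\right) + \frac{257}{24}\right) = -3 + \left(\frac{257}{24} + J^{2} - \frac{J}{3}\right) = \frac{185}{24} + J^{2} - \frac{J}{3}$)
$E{\left(377 \right)} - -127483 = \left(\frac{185}{24} + 377^{2} - \frac{377}{3}\right) - -127483 = \left(\frac{185}{24} + 142129 - \frac{377}{3}\right) + 127483 = \frac{3408265}{24} + 127483 = \frac{6467857}{24}$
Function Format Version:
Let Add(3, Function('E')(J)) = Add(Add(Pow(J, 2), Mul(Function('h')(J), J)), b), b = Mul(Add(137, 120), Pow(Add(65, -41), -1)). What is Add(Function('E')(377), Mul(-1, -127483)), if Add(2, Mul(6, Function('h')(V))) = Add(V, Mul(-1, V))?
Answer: Rational(6467857, 24) ≈ 2.6949e+5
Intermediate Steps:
Function('h')(V) = Rational(-1, 3) (Function('h')(V) = Add(Rational(-1, 3), Mul(Rational(1, 6), Add(V, Mul(-1, V)))) = Add(Rational(-1, 3), Mul(Rational(1, 6), 0)) = Add(Rational(-1, 3), 0) = Rational(-1, 3))
b = Rational(257, 24) (b = Mul(257, Pow(24, -1)) = Mul(257, Rational(1, 24)) = Rational(257, 24) ≈ 10.708)
Function('E')(J) = Add(Rational(185, 24), Pow(J, 2), Mul(Rational(-1, 3), J)) (Function('E')(J) = Add(-3, Add(Add(Pow(J, 2), Mul(Rational(-1, 3), J)), Rational(257, 24))) = Add(-3, Add(Rational(257, 24), Pow(J, 2), Mul(Rational(-1, 3), J))) = Add(Rational(185, 24), Pow(J, 2), Mul(Rational(-1, 3), J)))
Add(Function('E')(377), Mul(-1, -127483)) = Add(Add(Rational(185, 24), Pow(377, 2), Mul(Rational(-1, 3), 377)), Mul(-1, -127483)) = Add(Add(Rational(185, 24), 142129, Rational(-377, 3)), 127483) = Add(Rational(3408265, 24), 127483) = Rational(6467857, 24)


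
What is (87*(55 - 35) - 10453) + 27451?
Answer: 18738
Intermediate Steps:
(87*(55 - 35) - 10453) + 27451 = (87*20 - 10453) + 27451 = (1740 - 10453) + 27451 = -8713 + 27451 = 18738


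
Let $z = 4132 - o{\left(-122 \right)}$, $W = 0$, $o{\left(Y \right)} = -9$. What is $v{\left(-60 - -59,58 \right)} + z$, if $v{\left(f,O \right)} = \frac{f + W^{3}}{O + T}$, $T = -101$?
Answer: $\frac{178064}{43} \approx 4141.0$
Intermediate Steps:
$z = 4141$ ($z = 4132 - -9 = 4132 + 9 = 4141$)
$v{\left(f,O \right)} = \frac{f}{-101 + O}$ ($v{\left(f,O \right)} = \frac{f + 0^{3}}{O - 101} = \frac{f + 0}{-101 + O} = \frac{f}{-101 + O}$)
$v{\left(-60 - -59,58 \right)} + z = \frac{-60 - -59}{-101 + 58} + 4141 = \frac{-60 + 59}{-43} + 4141 = \left(-1\right) \left(- \frac{1}{43}\right) + 4141 = \frac{1}{43} + 4141 = \frac{178064}{43}$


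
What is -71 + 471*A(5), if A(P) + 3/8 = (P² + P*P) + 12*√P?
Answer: 186419/8 + 5652*√5 ≈ 35941.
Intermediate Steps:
A(P) = -3/8 + 2*P² + 12*√P (A(P) = -3/8 + ((P² + P*P) + 12*√P) = -3/8 + ((P² + P²) + 12*√P) = -3/8 + (2*P² + 12*√P) = -3/8 + 2*P² + 12*√P)
-71 + 471*A(5) = -71 + 471*(-3/8 + 2*5² + 12*√5) = -71 + 471*(-3/8 + 2*25 + 12*√5) = -71 + 471*(-3/8 + 50 + 12*√5) = -71 + 471*(397/8 + 12*√5) = -71 + (186987/8 + 5652*√5) = 186419/8 + 5652*√5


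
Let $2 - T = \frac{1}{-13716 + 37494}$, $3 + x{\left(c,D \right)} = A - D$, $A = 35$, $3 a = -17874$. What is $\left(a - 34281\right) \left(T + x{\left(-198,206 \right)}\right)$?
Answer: $\frac{18285571807}{2642} \approx 6.9211 \cdot 10^{6}$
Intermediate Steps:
$a = -5958$ ($a = \frac{1}{3} \left(-17874\right) = -5958$)
$x{\left(c,D \right)} = 32 - D$ ($x{\left(c,D \right)} = -3 - \left(-35 + D\right) = 32 - D$)
$T = \frac{47555}{23778}$ ($T = 2 - \frac{1}{-13716 + 37494} = 2 - \frac{1}{23778} = \frac{47555}{23778} \approx 2.0$)
$\left(a - 34281\right) \left(T + x{\left(-198,206 \right)}\right) = \left(-5958 - 34281\right) \left(\frac{47555}{23778} + \left(32 - 206\right)\right) = - 40239 \left(\frac{47555}{23778} + \left(32 - 206\right)\right) = - 40239 \left(\frac{47555}{23778} - 174\right) = \left(-40239\right) \left(- \frac{4089817}{23778}\right) = \frac{18285571807}{2642}$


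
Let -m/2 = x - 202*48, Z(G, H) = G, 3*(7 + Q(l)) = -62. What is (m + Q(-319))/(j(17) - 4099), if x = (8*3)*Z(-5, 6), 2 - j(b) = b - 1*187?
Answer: -58813/11781 ≈ -4.9922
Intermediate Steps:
Q(l) = -83/3 (Q(l) = -7 + (1/3)*(-62) = -7 - 62/3 = -83/3)
j(b) = 189 - b (j(b) = 2 - (b - 1*187) = 2 - (b - 187) = 2 - (-187 + b) = 2 + (187 - b) = 189 - b)
x = -120 (x = (8*3)*(-5) = 24*(-5) = -120)
m = 19632 (m = -2*(-120 - 202*48) = -2*(-120 - 9696) = -2*(-9816) = 19632)
(m + Q(-319))/(j(17) - 4099) = (19632 - 83/3)/((189 - 1*17) - 4099) = 58813/(3*((189 - 17) - 4099)) = 58813/(3*(172 - 4099)) = (58813/3)/(-3927) = (58813/3)*(-1/3927) = -58813/11781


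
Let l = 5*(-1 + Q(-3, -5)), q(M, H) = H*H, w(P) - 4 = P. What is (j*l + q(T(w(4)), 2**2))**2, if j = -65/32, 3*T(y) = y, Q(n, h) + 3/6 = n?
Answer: 15594601/4096 ≈ 3807.3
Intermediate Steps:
Q(n, h) = -1/2 + n
w(P) = 4 + P
T(y) = y/3
j = -65/32 (j = -65*1/32 = -65/32 ≈ -2.0313)
q(M, H) = H**2
l = -45/2 (l = 5*(-1 + (-1/2 - 3)) = 5*(-1 - 7/2) = 5*(-9/2) = -45/2 ≈ -22.500)
(j*l + q(T(w(4)), 2**2))**2 = (-65/32*(-45/2) + (2**2)**2)**2 = (2925/64 + 4**2)**2 = (2925/64 + 16)**2 = (3949/64)**2 = 15594601/4096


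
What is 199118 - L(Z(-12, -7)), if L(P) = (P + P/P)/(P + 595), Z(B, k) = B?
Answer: 10553255/53 ≈ 1.9912e+5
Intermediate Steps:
L(P) = (1 + P)/(595 + P) (L(P) = (P + 1)/(595 + P) = (1 + P)/(595 + P))
199118 - L(Z(-12, -7)) = 199118 - (1 - 12)/(595 - 12) = 199118 - (-11)/583 = 199118 - 1*(-1/53) = 199118 + 1/53 = 10553255/53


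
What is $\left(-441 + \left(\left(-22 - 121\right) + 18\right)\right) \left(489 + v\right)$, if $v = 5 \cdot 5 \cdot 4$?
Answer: $-333374$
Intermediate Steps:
$v = 100$ ($v = 25 \cdot 4 = 100$)
$\left(-441 + \left(\left(-22 - 121\right) + 18\right)\right) \left(489 + v\right) = \left(-441 + \left(\left(-22 - 121\right) + 18\right)\right) \left(489 + 100\right) = \left(-441 + \left(-143 + 18\right)\right) 589 = \left(-441 - 125\right) 589 = \left(-566\right) 589 = -333374$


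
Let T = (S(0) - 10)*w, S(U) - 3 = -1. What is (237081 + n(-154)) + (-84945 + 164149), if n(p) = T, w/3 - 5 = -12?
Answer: 316453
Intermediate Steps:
w = -21 (w = 15 + 3*(-12) = 15 - 36 = -21)
S(U) = 2 (S(U) = 3 - 1 = 2)
T = 168 (T = (2 - 10)*(-21) = -8*(-21) = 168)
n(p) = 168
(237081 + n(-154)) + (-84945 + 164149) = (237081 + 168) + (-84945 + 164149) = 237249 + 79204 = 316453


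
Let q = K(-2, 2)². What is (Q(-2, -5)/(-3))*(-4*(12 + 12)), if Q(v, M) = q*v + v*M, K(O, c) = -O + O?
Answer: 320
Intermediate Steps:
K(O, c) = 0
q = 0 (q = 0² = 0)
Q(v, M) = M*v (Q(v, M) = 0*v + v*M = 0 + M*v = M*v)
(Q(-2, -5)/(-3))*(-4*(12 + 12)) = ((-5*(-2))/(-3))*(-4*(12 + 12)) = (-⅓*10)*(-4*24) = -10/3*(-96) = 320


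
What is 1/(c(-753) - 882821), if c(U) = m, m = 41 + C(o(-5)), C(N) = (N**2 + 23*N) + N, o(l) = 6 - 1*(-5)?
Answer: -1/882395 ≈ -1.1333e-6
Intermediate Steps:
o(l) = 11 (o(l) = 6 + 5 = 11)
C(N) = N**2 + 24*N
m = 426 (m = 41 + 11*(24 + 11) = 41 + 11*35 = 41 + 385 = 426)
c(U) = 426
1/(c(-753) - 882821) = 1/(426 - 882821) = 1/(-882395) = -1/882395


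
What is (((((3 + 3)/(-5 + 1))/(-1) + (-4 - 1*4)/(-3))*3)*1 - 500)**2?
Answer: 950625/4 ≈ 2.3766e+5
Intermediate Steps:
(((((3 + 3)/(-5 + 1))/(-1) + (-4 - 1*4)/(-3))*3)*1 - 500)**2 = ((((6/(-4))*(-1) + (-4 - 4)*(-1/3))*3)*1 - 500)**2 = ((((6*(-1/4))*(-1) - 8*(-1/3))*3)*1 - 500)**2 = (((-3/2*(-1) + 8/3)*3)*1 - 500)**2 = (((3/2 + 8/3)*3)*1 - 500)**2 = (((25/6)*3)*1 - 500)**2 = ((25/2)*1 - 500)**2 = (25/2 - 500)**2 = (-975/2)**2 = 950625/4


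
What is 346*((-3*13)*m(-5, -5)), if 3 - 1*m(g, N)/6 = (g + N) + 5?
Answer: -647712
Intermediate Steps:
m(g, N) = -12 - 6*N - 6*g (m(g, N) = 18 - 6*((g + N) + 5) = 18 - 6*((N + g) + 5) = 18 - 6*(5 + N + g) = 18 + (-30 - 6*N - 6*g) = -12 - 6*N - 6*g)
346*((-3*13)*m(-5, -5)) = 346*((-3*13)*(-12 - 6*(-5) - 6*(-5))) = 346*(-39*(-12 + 30 + 30)) = 346*(-39*48) = 346*(-1872) = -647712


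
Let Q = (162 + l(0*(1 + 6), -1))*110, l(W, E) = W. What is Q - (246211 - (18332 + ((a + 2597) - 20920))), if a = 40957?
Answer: -187425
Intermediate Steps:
Q = 17820 (Q = (162 + 0*(1 + 6))*110 = (162 + 0*7)*110 = (162 + 0)*110 = 162*110 = 17820)
Q - (246211 - (18332 + ((a + 2597) - 20920))) = 17820 - (246211 - (18332 + ((40957 + 2597) - 20920))) = 17820 - (246211 - (18332 + (43554 - 20920))) = 17820 - (246211 - (18332 + 22634)) = 17820 - (246211 - 1*40966) = 17820 - (246211 - 40966) = 17820 - 1*205245 = 17820 - 205245 = -187425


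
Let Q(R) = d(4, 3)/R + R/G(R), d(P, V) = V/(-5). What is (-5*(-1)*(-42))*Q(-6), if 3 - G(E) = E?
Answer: 119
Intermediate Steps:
d(P, V) = -V/5 (d(P, V) = V*(-⅕) = -V/5)
G(E) = 3 - E
Q(R) = -3/(5*R) + R/(3 - R) (Q(R) = (-⅕*3)/R + R/(3 - R) = -3/(5*R) + R/(3 - R))
(-5*(-1)*(-42))*Q(-6) = (-5*(-1)*(-42))*((⅕)*(9 - 5*(-6)² - 3*(-6))/(-6*(-3 - 6))) = (5*(-42))*((⅕)*(-⅙)*(9 - 5*36 + 18)/(-9)) = -42*(-1)*(-1)*(9 - 180 + 18)/(6*9) = -42*(-1)*(-1)*(-153)/(6*9) = -210*(-17/30) = 119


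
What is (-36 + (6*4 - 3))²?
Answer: 225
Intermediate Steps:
(-36 + (6*4 - 3))² = (-36 + (24 - 3))² = (-36 + 21)² = (-15)² = 225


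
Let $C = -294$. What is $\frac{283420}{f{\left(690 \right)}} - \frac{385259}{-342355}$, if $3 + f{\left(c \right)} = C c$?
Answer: $- \frac{18875457583}{69451162365} \approx -0.27178$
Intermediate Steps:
$f{\left(c \right)} = -3 - 294 c$
$\frac{283420}{f{\left(690 \right)}} - \frac{385259}{-342355} = \frac{283420}{-3 - 202860} - \frac{385259}{-342355} = \frac{283420}{-3 - 202860} - - \frac{385259}{342355} = \frac{283420}{-202863} + \frac{385259}{342355} = 283420 \left(- \frac{1}{202863}\right) + \frac{385259}{342355} = - \frac{283420}{202863} + \frac{385259}{342355} = - \frac{18875457583}{69451162365}$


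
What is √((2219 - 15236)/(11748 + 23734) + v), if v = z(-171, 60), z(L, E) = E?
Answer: √75076470246/35482 ≈ 7.7223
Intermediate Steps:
v = 60
√((2219 - 15236)/(11748 + 23734) + v) = √((2219 - 15236)/(11748 + 23734) + 60) = √(-13017/35482 + 60) = √(2115903/35482) = √75076470246/35482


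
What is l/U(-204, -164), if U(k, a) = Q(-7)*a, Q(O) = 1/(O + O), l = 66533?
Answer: 465731/82 ≈ 5679.6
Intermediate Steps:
Q(O) = 1/(2*O)
U(k, a) = -a/14 (U(k, a) = ((1/2)/(-7))*a = ((1/2)*(-1/7))*a = -a/14)
l/U(-204, -164) = 66533/((-1/14*(-164))) = 66533/(82/7) = 66533*(7/82) = 465731/82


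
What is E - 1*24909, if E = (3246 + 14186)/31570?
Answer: -393179849/15785 ≈ -24908.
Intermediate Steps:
E = 8716/15785 (E = 17432*(1/31570) = 8716/15785 ≈ 0.55217)
E - 1*24909 = 8716/15785 - 1*24909 = 8716/15785 - 24909 = -393179849/15785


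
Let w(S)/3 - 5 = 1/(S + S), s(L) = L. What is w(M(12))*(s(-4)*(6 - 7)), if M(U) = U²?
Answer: 1441/24 ≈ 60.042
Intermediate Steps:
w(S) = 15 + 3/(2*S) (w(S) = 15 + 3/(S + S) = 15 + 3/((2*S)) = 15 + 3*(1/(2*S)) = 15 + 3/(2*S))
w(M(12))*(s(-4)*(6 - 7)) = (15 + 3/(2*(12²)))*(-4*(6 - 7)) = (15 + (3/2)/144)*(-4*(-1)) = (15 + (3/2)*(1/144))*4 = (15 + 1/96)*4 = (1441/96)*4 = 1441/24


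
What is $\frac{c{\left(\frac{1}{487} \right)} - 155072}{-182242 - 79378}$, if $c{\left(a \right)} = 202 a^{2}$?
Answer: $\frac{18389135483}{31024076890} \approx 0.59274$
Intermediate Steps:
$\frac{c{\left(\frac{1}{487} \right)} - 155072}{-182242 - 79378} = \frac{202 \left(\frac{1}{487}\right)^{2} - 155072}{-182242 - 79378} = \frac{\frac{202}{237169} - 155072}{-261620} = \left(202 \cdot \frac{1}{237169} - 155072\right) \left(- \frac{1}{261620}\right) = \left(\frac{202}{237169} - 155072\right) \left(- \frac{1}{261620}\right) = \left(- \frac{36778270966}{237169}\right) \left(- \frac{1}{261620}\right) = \frac{18389135483}{31024076890}$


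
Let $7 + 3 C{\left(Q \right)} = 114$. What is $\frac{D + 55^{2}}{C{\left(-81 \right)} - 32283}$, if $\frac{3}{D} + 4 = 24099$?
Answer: $- \frac{109331067}{1165499245} \approx -0.093806$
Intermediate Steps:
$D = \frac{3}{24095}$ ($D = \frac{3}{-4 + 24099} = \frac{3}{24095} \approx 0.00012451$)
$C{\left(Q \right)} = \frac{107}{3}$ ($C{\left(Q \right)} = - \frac{7}{3} + \frac{1}{3} \cdot 114 = - \frac{7}{3} + 38 = \frac{107}{3}$)
$\frac{D + 55^{2}}{C{\left(-81 \right)} - 32283} = \frac{\frac{3}{24095} + 55^{2}}{\frac{107}{3} - 32283} = \frac{\frac{3}{24095} + 3025}{- \frac{96742}{3}} = \frac{72887378}{24095} \left(- \frac{3}{96742}\right) = - \frac{109331067}{1165499245}$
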